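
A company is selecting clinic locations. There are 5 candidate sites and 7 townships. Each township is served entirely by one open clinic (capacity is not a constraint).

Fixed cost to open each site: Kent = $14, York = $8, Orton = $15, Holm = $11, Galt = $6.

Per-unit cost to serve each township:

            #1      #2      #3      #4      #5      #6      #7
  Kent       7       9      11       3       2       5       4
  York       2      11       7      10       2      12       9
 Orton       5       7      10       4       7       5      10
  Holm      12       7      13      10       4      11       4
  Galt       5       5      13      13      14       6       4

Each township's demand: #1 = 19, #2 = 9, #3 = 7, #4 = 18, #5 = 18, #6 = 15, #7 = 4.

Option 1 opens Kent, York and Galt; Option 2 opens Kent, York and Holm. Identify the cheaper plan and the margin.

Option 1 is cheaper by 23.

Option 1: {Kent, York, Galt}: #1→York 2·19=38, #2→Galt 5·9=45, #3→York 7·7=49, #4→Kent 3·18=54, #5→Kent 2·18=36, #6→Kent 5·15=75, #7→Kent 4·4=16. Service 313; fixed 28; total 341.
Option 2: {Kent, York, Holm}: #1→York 2·19=38, #2→Holm 7·9=63, #3→York 7·7=49, #4→Kent 3·18=54, #5→Kent 2·18=36, #6→Kent 5·15=75, #7→Kent 4·4=16. Service 331; fixed 33; total 364.
Difference: |341 − 364| = 23.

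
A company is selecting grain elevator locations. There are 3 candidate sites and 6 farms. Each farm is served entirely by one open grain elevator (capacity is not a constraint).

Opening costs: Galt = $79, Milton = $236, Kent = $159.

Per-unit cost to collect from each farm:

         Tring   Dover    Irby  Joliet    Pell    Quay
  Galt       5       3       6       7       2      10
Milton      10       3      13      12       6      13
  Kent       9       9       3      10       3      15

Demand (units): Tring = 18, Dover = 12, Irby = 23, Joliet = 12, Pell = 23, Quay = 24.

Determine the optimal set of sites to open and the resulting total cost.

Open Galt only; minimum total cost 713.

For any fixed open set, each farm goes to its cheapest open site; total = fixed + service.
{Galt}: Tring→Galt 5·18=90, Dover→Galt 3·12=36, Irby→Galt 6·23=138, Joliet→Galt 7·12=84, Pell→Galt 2·23=46, Quay→Galt 10·24=240. Service 634; fixed 79; total 713.
{Galt, Kent}: service 565 + fixed 238 = 803
{Galt, Milton}: Tring→Galt 5·18=90, Dover→Galt 3·12=36, Irby→Galt 6·23=138, Joliet→Galt 7·12=84, Pell→Galt 2·23=46, Quay→Galt 10·24=240. Service 634; fixed 315; total 949.
{Galt, Milton, Kent}: service 565 + fixed 474 = 1039
No other subset beats 713.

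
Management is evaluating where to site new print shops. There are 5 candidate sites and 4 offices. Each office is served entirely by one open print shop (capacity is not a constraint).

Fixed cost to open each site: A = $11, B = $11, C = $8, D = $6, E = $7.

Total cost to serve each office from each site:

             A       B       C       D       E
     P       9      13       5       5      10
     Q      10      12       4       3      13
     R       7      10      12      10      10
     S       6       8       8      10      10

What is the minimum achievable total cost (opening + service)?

Minimum total cost: 34

For any fixed open set, each office goes to its cheapest open site; total = fixed + service.
{D}: P→D 5, Q→D 3, R→D 10, S→D 10. Service 28; fixed 6; total 34.
{C}: P→C 5, Q→C 4, R→C 12, S→C 8. Service 29; fixed 8; total 37.
{A, D}: service 21 + fixed 17 = 38
{A, B, C, D, E}: service 21 + fixed 43 = 64
No other subset beats 34.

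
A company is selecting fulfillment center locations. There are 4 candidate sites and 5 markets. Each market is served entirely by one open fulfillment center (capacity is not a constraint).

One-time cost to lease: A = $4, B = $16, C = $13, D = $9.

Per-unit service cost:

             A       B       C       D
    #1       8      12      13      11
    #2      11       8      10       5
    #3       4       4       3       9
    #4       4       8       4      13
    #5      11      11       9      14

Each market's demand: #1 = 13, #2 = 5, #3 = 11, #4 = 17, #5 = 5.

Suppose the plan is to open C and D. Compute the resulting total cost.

Each market is assigned to its cheapest site among the open ones.
{C, D}: #1→D 11·13=143, #2→D 5·5=25, #3→C 3·11=33, #4→C 4·17=68, #5→C 9·5=45. Service 314; fixed 22; total 336.

Total cost: 336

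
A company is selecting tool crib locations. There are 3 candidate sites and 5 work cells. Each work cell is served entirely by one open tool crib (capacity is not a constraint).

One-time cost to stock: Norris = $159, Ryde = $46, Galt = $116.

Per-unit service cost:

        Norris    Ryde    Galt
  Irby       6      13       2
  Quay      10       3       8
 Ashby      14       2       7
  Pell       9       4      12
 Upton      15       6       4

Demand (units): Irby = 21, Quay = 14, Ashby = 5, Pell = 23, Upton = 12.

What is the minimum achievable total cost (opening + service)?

Minimum total cost: 396

For any fixed open set, each work cell goes to its cheapest open site; total = fixed + service.
{Ryde, Galt}: Irby→Galt 2·21=42, Quay→Ryde 3·14=42, Ashby→Ryde 2·5=10, Pell→Ryde 4·23=92, Upton→Galt 4·12=48. Service 234; fixed 162; total 396.
{Ryde}: service 489 + fixed 46 = 535
{Norris, Ryde}: Irby→Norris 6·21=126, Quay→Ryde 3·14=42, Ashby→Ryde 2·5=10, Pell→Ryde 4·23=92, Upton→Ryde 6·12=72. Service 342; fixed 205; total 547.
{Norris, Ryde, Galt}: Irby→Galt 2·21=42, Quay→Ryde 3·14=42, Ashby→Ryde 2·5=10, Pell→Ryde 4·23=92, Upton→Galt 4·12=48. Service 234; fixed 321; total 555.
No other subset beats 396.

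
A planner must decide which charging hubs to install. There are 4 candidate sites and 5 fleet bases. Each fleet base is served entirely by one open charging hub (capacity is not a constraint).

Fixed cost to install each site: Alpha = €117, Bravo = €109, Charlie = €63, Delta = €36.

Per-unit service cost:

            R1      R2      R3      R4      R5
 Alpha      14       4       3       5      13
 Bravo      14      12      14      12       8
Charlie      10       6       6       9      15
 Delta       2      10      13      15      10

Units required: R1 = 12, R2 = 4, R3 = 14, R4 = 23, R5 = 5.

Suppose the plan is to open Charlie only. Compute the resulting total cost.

Each fleet base is assigned to its cheapest site among the open ones.
{Charlie}: R1→Charlie 10·12=120, R2→Charlie 6·4=24, R3→Charlie 6·14=84, R4→Charlie 9·23=207, R5→Charlie 15·5=75. Service 510; fixed 63; total 573.

Total cost: 573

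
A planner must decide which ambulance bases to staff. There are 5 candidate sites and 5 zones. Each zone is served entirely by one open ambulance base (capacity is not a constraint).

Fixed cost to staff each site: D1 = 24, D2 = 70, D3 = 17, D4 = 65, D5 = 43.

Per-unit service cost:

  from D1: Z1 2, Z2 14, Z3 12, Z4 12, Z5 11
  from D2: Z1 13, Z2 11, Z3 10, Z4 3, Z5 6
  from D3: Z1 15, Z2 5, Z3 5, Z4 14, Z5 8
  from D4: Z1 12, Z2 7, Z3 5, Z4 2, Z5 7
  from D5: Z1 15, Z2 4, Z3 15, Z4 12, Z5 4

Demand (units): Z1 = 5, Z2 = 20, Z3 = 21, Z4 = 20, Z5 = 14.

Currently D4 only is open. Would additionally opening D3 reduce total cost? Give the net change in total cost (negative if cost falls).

Yes — net change −23 (cost falls by 23).

Current service cost with {D4}: 443.
Adding D3: each zone re-picks its cheapest; new service cost 403, saving 40.
Extra fixed cost: 17. Net change = 17 − 40 = -23.
(Totals: 508 → 485.)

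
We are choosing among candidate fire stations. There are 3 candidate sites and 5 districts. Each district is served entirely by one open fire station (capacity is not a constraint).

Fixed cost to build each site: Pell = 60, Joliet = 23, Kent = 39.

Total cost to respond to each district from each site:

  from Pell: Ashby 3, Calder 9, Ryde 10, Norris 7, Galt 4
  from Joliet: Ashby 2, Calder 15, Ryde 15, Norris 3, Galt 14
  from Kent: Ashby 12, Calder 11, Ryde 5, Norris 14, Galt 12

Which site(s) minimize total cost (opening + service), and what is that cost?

For any fixed open set, each district goes to its cheapest open site; total = fixed + service.
{Joliet}: Ashby→Joliet 2, Calder→Joliet 15, Ryde→Joliet 15, Norris→Joliet 3, Galt→Joliet 14. Service 49; fixed 23; total 72.
{Pell}: service 33 + fixed 60 = 93
{Kent}: Ashby→Kent 12, Calder→Kent 11, Ryde→Kent 5, Norris→Kent 14, Galt→Kent 12. Service 54; fixed 39; total 93.
{Pell, Joliet, Kent}: service 23 + fixed 122 = 145
No other subset beats 72.

Open Joliet only; minimum total cost 72.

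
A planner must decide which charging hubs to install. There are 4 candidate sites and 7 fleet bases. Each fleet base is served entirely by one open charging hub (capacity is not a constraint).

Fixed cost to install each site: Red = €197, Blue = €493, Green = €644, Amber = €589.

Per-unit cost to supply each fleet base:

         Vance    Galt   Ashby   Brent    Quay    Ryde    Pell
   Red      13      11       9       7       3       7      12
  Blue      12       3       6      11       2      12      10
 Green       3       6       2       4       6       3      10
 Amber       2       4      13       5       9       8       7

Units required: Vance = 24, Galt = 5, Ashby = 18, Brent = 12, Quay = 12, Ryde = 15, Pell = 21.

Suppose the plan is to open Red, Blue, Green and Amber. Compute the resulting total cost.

Each fleet base is assigned to its cheapest site among the open ones.
{Red, Blue, Green, Amber}: Vance→Amber 2·24=48, Galt→Blue 3·5=15, Ashby→Green 2·18=36, Brent→Green 4·12=48, Quay→Blue 2·12=24, Ryde→Green 3·15=45, Pell→Amber 7·21=147. Service 363; fixed 1923; total 2286.

Total cost: 2286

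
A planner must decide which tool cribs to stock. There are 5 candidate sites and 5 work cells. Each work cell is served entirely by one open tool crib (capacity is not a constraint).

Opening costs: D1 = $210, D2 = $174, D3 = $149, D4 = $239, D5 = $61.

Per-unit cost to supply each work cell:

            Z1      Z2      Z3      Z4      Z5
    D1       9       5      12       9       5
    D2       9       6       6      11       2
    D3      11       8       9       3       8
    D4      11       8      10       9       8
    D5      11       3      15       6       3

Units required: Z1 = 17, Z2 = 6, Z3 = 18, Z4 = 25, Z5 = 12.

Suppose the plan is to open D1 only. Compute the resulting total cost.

Each work cell is assigned to its cheapest site among the open ones.
{D1}: Z1→D1 9·17=153, Z2→D1 5·6=30, Z3→D1 12·18=216, Z4→D1 9·25=225, Z5→D1 5·12=60. Service 684; fixed 210; total 894.

Total cost: 894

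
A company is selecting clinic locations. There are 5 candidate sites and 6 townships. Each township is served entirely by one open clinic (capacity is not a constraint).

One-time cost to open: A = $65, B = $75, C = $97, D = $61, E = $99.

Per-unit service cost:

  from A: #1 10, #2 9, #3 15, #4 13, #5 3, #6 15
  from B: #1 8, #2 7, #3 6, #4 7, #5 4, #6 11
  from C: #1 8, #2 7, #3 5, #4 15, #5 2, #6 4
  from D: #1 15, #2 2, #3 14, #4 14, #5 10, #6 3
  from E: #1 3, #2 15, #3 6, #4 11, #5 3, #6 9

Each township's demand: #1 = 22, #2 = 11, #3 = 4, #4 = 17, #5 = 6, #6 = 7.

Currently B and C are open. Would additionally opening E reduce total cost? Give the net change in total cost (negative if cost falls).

Current service cost with {B, C}: 432.
Adding E: each township re-picks its cheapest; new service cost 322, saving 110.
Extra fixed cost: 99. Net change = 99 − 110 = -11.
(Totals: 604 → 593.)

Yes — net change −11 (cost falls by 11).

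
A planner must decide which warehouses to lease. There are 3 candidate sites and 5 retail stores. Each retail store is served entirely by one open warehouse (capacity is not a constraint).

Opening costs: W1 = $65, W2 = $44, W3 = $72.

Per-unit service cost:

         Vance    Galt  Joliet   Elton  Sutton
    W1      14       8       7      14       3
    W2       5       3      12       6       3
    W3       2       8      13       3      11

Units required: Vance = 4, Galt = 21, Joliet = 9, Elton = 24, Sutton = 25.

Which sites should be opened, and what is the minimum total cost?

For any fixed open set, each retail store goes to its cheapest open site; total = fixed + service.
{W2, W3}: Vance→W3 2·4=8, Galt→W2 3·21=63, Joliet→W2 12·9=108, Elton→W3 3·24=72, Sutton→W2 3·25=75. Service 326; fixed 116; total 442.
{W2}: service 410 + fixed 44 = 454
{W1, W2, W3}: Vance→W3 2·4=8, Galt→W2 3·21=63, Joliet→W1 7·9=63, Elton→W3 3·24=72, Sutton→W1 3·25=75. Service 281; fixed 181; total 462.
No other subset beats 442.

Open W2 and W3; minimum total cost 442.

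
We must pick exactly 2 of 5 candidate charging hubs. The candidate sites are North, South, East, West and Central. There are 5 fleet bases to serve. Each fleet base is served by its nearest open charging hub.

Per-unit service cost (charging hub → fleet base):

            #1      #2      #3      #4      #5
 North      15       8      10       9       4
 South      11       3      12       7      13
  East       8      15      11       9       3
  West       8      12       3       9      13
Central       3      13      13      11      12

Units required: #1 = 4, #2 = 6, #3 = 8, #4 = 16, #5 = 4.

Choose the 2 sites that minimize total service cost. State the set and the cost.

Choose South and West; total service cost 238.

With exactly 2 open, each fleet base uses its cheapest among the chosen.
{South, West}: #1→West 8·4=32, #2→South 3·6=18, #3→West 3·8=24, #4→South 7·16=112, #5→South 13·4=52. Service cost 238.
{South, East}: service cost 262
{North, West}: service cost 264
Among all 10 size-2 choices, {South, West} is lowest.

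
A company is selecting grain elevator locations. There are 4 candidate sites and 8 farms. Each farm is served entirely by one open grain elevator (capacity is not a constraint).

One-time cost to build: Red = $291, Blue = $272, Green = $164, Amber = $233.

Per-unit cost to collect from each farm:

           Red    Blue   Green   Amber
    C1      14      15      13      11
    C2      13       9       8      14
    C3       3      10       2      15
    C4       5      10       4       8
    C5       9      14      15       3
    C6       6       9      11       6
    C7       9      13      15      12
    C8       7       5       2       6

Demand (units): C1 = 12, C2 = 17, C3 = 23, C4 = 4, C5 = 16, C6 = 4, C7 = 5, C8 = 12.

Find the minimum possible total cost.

Minimum total cost: 883

For any fixed open set, each farm goes to its cheapest open site; total = fixed + service.
{Green, Amber}: C1→Amber 11·12=132, C2→Green 8·17=136, C3→Green 2·23=46, C4→Green 4·4=16, C5→Amber 3·16=48, C6→Amber 6·4=24, C7→Amber 12·5=60, C8→Green 2·12=24. Service 486; fixed 397; total 883.
{Green}: service 737 + fixed 164 = 901
{Red, Green}: service 591 + fixed 455 = 1046
{Red, Blue, Green, Amber}: service 471 + fixed 960 = 1431
No other subset beats 883.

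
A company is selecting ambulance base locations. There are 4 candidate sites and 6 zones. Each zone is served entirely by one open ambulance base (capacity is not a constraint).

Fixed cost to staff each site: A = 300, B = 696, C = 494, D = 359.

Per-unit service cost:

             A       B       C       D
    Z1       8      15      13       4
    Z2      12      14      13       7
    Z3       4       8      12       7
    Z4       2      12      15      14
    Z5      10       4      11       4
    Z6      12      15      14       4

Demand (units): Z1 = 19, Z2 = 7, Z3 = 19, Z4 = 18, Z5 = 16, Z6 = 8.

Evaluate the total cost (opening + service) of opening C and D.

Each zone is assigned to its cheapest site among the open ones.
{C, D}: Z1→D 4·19=76, Z2→D 7·7=49, Z3→D 7·19=133, Z4→D 14·18=252, Z5→D 4·16=64, Z6→D 4·8=32. Service 606; fixed 853; total 1459.

Total cost: 1459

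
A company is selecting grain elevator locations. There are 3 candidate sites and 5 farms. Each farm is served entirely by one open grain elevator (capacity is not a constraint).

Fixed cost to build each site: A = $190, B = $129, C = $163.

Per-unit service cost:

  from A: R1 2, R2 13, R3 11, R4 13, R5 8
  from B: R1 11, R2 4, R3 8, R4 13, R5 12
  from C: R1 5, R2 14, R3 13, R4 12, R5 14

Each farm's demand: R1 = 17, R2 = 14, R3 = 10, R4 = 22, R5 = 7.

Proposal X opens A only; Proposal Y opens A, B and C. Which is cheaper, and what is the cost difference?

Proposal X is cheaper by 114.

Proposal X: {A}: R1→A 2·17=34, R2→A 13·14=182, R3→A 11·10=110, R4→A 13·22=286, R5→A 8·7=56. Service 668; fixed 190; total 858.
Proposal Y: {A, B, C}: R1→A 2·17=34, R2→B 4·14=56, R3→B 8·10=80, R4→C 12·22=264, R5→A 8·7=56. Service 490; fixed 482; total 972.
Difference: |858 − 972| = 114.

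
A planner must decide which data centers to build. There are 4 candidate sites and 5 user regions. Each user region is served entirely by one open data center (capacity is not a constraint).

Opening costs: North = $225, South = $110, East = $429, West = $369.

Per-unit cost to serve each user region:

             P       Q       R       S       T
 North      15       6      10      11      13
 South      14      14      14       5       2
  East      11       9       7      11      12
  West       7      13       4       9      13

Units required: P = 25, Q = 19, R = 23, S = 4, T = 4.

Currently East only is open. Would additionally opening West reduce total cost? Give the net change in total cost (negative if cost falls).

Current service cost with {East}: 699.
Adding West: each user region re-picks its cheapest; new service cost 522, saving 177.
Extra fixed cost: 369. Net change = 369 − 177 = 192.
(Totals: 1128 → 1320.)

No — net change +192 (cost rises by 192).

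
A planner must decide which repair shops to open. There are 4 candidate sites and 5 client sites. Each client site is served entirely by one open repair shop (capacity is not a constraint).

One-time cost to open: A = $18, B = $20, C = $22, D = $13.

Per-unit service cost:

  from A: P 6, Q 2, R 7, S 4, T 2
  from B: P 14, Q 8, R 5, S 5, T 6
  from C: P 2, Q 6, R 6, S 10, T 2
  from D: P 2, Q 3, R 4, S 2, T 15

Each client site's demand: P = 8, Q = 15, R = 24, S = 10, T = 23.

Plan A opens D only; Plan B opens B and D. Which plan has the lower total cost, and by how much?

Plan A: {D}: P→D 2·8=16, Q→D 3·15=45, R→D 4·24=96, S→D 2·10=20, T→D 15·23=345. Service 522; fixed 13; total 535.
Plan B: {B, D}: P→D 2·8=16, Q→D 3·15=45, R→D 4·24=96, S→D 2·10=20, T→B 6·23=138. Service 315; fixed 33; total 348.
Difference: |535 − 348| = 187.

Plan B is cheaper by 187.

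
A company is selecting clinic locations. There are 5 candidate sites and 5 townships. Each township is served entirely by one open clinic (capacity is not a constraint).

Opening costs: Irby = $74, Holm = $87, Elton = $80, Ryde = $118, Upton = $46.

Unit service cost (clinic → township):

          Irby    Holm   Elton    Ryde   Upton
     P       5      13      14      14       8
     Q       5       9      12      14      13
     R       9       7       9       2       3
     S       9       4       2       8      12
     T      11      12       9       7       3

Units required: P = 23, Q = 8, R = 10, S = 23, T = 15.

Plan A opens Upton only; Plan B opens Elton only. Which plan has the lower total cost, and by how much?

Plan A is cheaper by 84.

Plan A: {Upton}: P→Upton 8·23=184, Q→Upton 13·8=104, R→Upton 3·10=30, S→Upton 12·23=276, T→Upton 3·15=45. Service 639; fixed 46; total 685.
Plan B: {Elton}: P→Elton 14·23=322, Q→Elton 12·8=96, R→Elton 9·10=90, S→Elton 2·23=46, T→Elton 9·15=135. Service 689; fixed 80; total 769.
Difference: |685 − 769| = 84.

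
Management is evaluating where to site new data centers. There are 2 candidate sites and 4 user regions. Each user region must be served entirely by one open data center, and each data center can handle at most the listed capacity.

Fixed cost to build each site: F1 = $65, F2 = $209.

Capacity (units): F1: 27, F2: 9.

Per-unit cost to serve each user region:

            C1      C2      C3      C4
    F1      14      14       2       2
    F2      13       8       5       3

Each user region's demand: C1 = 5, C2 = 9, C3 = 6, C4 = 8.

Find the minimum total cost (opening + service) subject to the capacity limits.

Minimum total cost: 444

Open {F1, F2}: C1→F1 14·5=70, C2→F2 8·9=72, C3→F1 2·6=12, C4→F1 2·8=16.
Loads: F1 carries 19/27, F2 carries 9/9. Service 170; fixed 274; total 444.
Next best feasible plan costs 493.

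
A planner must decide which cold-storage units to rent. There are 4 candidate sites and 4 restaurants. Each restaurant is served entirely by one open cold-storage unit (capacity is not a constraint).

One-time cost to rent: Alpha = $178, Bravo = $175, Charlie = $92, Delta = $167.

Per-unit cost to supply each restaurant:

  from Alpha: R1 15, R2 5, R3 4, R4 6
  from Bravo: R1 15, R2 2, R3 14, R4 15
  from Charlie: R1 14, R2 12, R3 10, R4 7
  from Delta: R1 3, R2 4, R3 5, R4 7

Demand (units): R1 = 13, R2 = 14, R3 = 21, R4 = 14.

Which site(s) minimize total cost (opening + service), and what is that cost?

Open Delta only; minimum total cost 465.

For any fixed open set, each restaurant goes to its cheapest open site; total = fixed + service.
{Delta}: R1→Delta 3·13=39, R2→Delta 4·14=56, R3→Delta 5·21=105, R4→Delta 7·14=98. Service 298; fixed 167; total 465.
{Charlie, Delta}: service 298 + fixed 259 = 557
{Alpha, Delta}: service 263 + fixed 345 = 608
{Alpha, Bravo, Charlie, Delta}: service 235 + fixed 612 = 847
No other subset beats 465.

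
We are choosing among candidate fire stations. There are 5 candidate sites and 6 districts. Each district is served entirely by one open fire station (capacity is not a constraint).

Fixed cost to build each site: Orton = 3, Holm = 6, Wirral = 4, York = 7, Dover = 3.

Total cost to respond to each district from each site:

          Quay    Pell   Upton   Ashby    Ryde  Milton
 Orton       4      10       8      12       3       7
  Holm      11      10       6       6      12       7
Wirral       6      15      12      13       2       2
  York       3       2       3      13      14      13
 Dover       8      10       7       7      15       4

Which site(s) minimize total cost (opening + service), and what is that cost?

For any fixed open set, each district goes to its cheapest open site; total = fixed + service.
{Wirral, York, Dover}: Quay→York 3, Pell→York 2, Upton→York 3, Ashby→Dover 7, Ryde→Wirral 2, Milton→Wirral 2. Service 19; fixed 14; total 33.
{Orton, York, Dover}: service 22 + fixed 13 = 35
{Holm, Wirral, York}: service 18 + fixed 17 = 35
{Orton, Holm, Wirral, York, Dover}: Quay→York 3, Pell→York 2, Upton→York 3, Ashby→Holm 6, Ryde→Wirral 2, Milton→Wirral 2. Service 18; fixed 23; total 41.
No other subset beats 33.

Open Wirral, York and Dover; minimum total cost 33.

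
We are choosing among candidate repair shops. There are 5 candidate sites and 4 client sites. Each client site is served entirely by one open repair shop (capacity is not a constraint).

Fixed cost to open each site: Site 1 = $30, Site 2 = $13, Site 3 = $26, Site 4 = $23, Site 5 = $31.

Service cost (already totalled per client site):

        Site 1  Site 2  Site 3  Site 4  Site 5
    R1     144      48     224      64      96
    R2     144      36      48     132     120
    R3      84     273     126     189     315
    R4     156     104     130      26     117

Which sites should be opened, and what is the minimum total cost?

Open Site 1, Site 2 and Site 4; minimum total cost 260.

For any fixed open set, each client site goes to its cheapest open site; total = fixed + service.
{Site 1, Site 2, Site 4}: R1→Site 2 48, R2→Site 2 36, R3→Site 1 84, R4→Site 4 26. Service 194; fixed 66; total 260.
{Site 1, Site 2, Site 3, Site 4}: R1→Site 2 48, R2→Site 2 36, R3→Site 1 84, R4→Site 4 26. Service 194; fixed 92; total 286.
{Site 1, Site 2, Site 4, Site 5}: service 194 + fixed 97 = 291
{Site 1, Site 2, Site 3, Site 4, Site 5}: R1→Site 2 48, R2→Site 2 36, R3→Site 1 84, R4→Site 4 26. Service 194; fixed 123; total 317.
No other subset beats 260.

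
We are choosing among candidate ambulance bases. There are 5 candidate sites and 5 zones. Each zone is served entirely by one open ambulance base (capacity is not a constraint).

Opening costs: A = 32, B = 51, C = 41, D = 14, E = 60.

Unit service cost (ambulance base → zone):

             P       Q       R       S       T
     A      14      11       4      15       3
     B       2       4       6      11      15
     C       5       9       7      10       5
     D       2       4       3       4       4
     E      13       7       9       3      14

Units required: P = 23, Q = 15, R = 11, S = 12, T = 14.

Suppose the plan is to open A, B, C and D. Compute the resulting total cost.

Total cost: 367

Each zone is assigned to its cheapest site among the open ones.
{A, B, C, D}: P→B 2·23=46, Q→B 4·15=60, R→D 3·11=33, S→D 4·12=48, T→A 3·14=42. Service 229; fixed 138; total 367.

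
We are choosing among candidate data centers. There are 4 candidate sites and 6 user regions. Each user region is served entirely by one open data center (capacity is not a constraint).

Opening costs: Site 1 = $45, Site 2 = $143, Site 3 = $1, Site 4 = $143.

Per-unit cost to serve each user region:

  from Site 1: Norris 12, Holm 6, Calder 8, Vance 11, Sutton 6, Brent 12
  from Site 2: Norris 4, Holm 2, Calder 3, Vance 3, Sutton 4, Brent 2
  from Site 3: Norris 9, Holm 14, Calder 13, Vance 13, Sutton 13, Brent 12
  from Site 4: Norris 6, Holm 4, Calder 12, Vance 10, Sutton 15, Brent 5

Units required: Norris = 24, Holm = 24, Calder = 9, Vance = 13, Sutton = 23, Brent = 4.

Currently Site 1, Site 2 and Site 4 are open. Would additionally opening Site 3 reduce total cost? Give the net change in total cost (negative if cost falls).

Current service cost with {Site 1, Site 2, Site 4}: 310.
Adding Site 3: each user region re-picks its cheapest; new service cost 310, saving 0.
Extra fixed cost: 1. Net change = 1 − 0 = 1.
(Totals: 641 → 642.)

No — net change +1 (cost rises by 1).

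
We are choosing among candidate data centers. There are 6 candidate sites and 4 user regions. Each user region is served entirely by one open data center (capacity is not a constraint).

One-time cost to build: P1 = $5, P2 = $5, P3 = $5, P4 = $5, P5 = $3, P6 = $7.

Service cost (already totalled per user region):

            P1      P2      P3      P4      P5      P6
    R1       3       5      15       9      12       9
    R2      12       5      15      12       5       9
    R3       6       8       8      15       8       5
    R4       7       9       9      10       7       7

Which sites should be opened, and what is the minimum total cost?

For any fixed open set, each user region goes to its cheapest open site; total = fixed + service.
{P1, P5}: R1→P1 3, R2→P5 5, R3→P1 6, R4→P1 7. Service 21; fixed 8; total 29.
{P1, P2}: service 21 + fixed 10 = 31
{P2}: R1→P2 5, R2→P2 5, R3→P2 8, R4→P2 9. Service 27; fixed 5; total 32.
{P1, P2, P3, P4, P5, P6}: service 20 + fixed 30 = 50
No other subset beats 29.

Open P1 and P5; minimum total cost 29.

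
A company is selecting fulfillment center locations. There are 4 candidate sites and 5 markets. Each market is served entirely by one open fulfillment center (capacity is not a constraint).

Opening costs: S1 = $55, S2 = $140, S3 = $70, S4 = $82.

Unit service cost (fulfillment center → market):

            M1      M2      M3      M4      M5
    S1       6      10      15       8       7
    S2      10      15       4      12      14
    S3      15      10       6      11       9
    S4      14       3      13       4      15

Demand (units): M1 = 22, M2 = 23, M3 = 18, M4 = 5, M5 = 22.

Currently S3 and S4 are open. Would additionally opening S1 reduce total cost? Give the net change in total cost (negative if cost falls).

Current service cost with {S3, S4}: 703.
Adding S1: each market re-picks its cheapest; new service cost 483, saving 220.
Extra fixed cost: 55. Net change = 55 − 220 = -165.
(Totals: 855 → 690.)

Yes — net change −165 (cost falls by 165).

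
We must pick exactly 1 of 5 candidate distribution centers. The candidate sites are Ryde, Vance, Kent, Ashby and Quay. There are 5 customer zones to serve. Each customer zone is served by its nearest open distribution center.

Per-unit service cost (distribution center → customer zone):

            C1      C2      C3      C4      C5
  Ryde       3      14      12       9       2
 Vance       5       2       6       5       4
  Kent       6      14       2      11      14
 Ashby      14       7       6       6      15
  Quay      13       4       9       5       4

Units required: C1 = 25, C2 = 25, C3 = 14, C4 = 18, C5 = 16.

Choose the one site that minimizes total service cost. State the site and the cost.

Choose Vance only; total service cost 413.

With exactly 1 open, each customer zone uses its cheapest among the chosen.
{Vance}: C1→Vance 5·25=125, C2→Vance 2·25=50, C3→Vance 6·14=84, C4→Vance 5·18=90, C5→Vance 4·16=64. Service cost 413.
{Quay}: service cost 705
{Ryde}: service cost 787
Among all 5 size-1 choices, {Vance} is lowest.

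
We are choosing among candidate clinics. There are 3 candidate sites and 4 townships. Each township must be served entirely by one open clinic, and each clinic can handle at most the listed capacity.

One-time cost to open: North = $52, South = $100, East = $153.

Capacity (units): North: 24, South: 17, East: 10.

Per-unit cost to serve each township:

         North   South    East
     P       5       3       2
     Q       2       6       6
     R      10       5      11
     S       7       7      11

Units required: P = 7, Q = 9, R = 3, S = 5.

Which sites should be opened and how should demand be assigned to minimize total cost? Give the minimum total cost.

Minimum total cost: 170

Open {North}: P→North 5·7=35, Q→North 2·9=18, R→North 10·3=30, S→North 7·5=35.
Loads: North carries 24/24. Service 118; fixed 52; total 170.
Next best feasible plan costs 241.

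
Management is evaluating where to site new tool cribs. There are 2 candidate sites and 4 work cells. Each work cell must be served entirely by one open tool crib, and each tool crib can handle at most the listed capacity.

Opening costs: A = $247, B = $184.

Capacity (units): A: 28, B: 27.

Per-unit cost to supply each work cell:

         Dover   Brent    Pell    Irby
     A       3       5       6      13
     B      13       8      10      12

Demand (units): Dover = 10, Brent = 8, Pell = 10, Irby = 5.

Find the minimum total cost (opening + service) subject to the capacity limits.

Minimum total cost: 621

Open {A, B}: Dover→A 3·10=30, Brent→A 5·8=40, Pell→A 6·10=60, Irby→B 12·5=60.
Loads: A carries 28/28, B carries 5/27. Service 190; fixed 431; total 621.
Next best feasible plan costs 645.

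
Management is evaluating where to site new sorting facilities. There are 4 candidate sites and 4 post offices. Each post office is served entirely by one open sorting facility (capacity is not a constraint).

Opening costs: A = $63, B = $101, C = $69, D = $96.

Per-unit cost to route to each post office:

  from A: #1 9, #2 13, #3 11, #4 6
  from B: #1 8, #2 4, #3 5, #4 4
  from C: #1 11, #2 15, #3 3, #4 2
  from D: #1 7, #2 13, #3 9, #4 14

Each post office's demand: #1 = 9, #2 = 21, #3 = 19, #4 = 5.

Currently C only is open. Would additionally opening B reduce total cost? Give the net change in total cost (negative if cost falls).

Yes — net change −157 (cost falls by 157).

Current service cost with {C}: 481.
Adding B: each post office re-picks its cheapest; new service cost 223, saving 258.
Extra fixed cost: 101. Net change = 101 − 258 = -157.
(Totals: 550 → 393.)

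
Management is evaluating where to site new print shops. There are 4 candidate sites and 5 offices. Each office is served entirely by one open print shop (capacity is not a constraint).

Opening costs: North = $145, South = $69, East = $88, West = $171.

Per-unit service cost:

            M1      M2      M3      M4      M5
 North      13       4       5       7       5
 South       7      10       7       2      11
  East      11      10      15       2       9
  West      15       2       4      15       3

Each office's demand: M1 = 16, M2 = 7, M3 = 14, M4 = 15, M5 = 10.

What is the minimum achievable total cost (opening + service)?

Minimum total cost: 482

For any fixed open set, each office goes to its cheapest open site; total = fixed + service.
{South, West}: M1→South 7·16=112, M2→West 2·7=14, M3→West 4·14=56, M4→South 2·15=30, M5→West 3·10=30. Service 242; fixed 240; total 482.
{South}: service 420 + fixed 69 = 489
{North, South}: service 290 + fixed 214 = 504
{North, South, East, West}: service 242 + fixed 473 = 715
No other subset beats 482.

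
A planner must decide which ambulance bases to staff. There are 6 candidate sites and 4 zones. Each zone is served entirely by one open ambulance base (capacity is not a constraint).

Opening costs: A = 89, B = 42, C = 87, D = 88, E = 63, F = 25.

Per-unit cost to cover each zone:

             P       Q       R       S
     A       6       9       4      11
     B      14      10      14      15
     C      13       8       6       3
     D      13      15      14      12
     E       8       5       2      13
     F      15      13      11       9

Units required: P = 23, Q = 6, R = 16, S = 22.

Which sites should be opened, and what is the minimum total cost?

Open C and E; minimum total cost 462.

For any fixed open set, each zone goes to its cheapest open site; total = fixed + service.
{C, E}: P→E 8·23=184, Q→E 5·6=30, R→E 2·16=32, S→C 3·22=66. Service 312; fixed 150; total 462.
{C, E, F}: service 312 + fixed 175 = 487
{A, C}: P→A 6·23=138, Q→C 8·6=48, R→A 4·16=64, S→C 3·22=66. Service 316; fixed 176; total 492.
{A, B, C, D, E, F}: service 266 + fixed 394 = 660
No other subset beats 462.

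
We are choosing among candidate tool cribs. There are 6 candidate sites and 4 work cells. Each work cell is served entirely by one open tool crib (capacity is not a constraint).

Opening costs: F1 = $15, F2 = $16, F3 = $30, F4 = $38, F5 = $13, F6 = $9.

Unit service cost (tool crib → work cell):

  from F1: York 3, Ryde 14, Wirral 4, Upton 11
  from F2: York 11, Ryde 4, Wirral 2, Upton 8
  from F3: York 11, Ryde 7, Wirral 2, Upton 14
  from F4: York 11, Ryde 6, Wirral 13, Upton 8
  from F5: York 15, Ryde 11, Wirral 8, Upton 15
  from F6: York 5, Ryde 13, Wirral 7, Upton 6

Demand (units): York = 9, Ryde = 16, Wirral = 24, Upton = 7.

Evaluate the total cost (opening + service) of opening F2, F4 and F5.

Each work cell is assigned to its cheapest site among the open ones.
{F2, F4, F5}: York→F2 11·9=99, Ryde→F2 4·16=64, Wirral→F2 2·24=48, Upton→F2 8·7=56. Service 267; fixed 67; total 334.

Total cost: 334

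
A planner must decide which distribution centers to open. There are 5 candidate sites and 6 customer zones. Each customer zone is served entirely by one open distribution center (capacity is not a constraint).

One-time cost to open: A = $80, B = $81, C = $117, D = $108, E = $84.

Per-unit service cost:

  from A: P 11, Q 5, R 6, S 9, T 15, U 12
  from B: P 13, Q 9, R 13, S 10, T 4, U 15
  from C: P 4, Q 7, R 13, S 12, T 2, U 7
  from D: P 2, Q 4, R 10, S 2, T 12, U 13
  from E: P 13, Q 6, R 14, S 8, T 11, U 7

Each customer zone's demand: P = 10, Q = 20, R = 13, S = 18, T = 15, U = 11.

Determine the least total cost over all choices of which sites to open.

Minimum total cost: 598

For any fixed open set, each customer zone goes to its cheapest open site; total = fixed + service.
{C, D}: P→D 2·10=20, Q→D 4·20=80, R→D 10·13=130, S→D 2·18=36, T→C 2·15=30, U→C 7·11=77. Service 373; fixed 225; total 598.
{A, C, D}: P→D 2·10=20, Q→D 4·20=80, R→A 6·13=78, S→D 2·18=36, T→C 2·15=30, U→C 7·11=77. Service 321; fixed 305; total 626.
{B, D}: P→D 2·10=20, Q→D 4·20=80, R→D 10·13=130, S→D 2·18=36, T→B 4·15=60, U→D 13·11=143. Service 469; fixed 189; total 658.
{A, B, C, D, E}: P→D 2·10=20, Q→D 4·20=80, R→A 6·13=78, S→D 2·18=36, T→C 2·15=30, U→C 7·11=77. Service 321; fixed 470; total 791.
No other subset beats 598.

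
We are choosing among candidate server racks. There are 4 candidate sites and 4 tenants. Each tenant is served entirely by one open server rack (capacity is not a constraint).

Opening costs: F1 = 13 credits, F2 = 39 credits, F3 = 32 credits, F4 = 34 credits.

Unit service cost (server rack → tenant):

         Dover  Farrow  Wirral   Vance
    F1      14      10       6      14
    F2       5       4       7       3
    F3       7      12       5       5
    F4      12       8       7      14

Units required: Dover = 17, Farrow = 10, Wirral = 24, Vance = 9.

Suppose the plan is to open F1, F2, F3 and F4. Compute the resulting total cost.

Each tenant is assigned to its cheapest site among the open ones.
{F1, F2, F3, F4}: Dover→F2 5·17=85, Farrow→F2 4·10=40, Wirral→F3 5·24=120, Vance→F2 3·9=27. Service 272; fixed 118; total 390.

Total cost: 390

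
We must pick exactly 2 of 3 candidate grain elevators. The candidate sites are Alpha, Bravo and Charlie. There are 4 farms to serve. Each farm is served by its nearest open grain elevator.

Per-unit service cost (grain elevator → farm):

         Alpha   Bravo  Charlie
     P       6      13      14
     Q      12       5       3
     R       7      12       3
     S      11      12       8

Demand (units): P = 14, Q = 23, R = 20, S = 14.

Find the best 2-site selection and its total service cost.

With exactly 2 open, each farm uses its cheapest among the chosen.
{Alpha, Charlie}: P→Alpha 6·14=84, Q→Charlie 3·23=69, R→Charlie 3·20=60, S→Charlie 8·14=112. Service cost 325.
{Bravo, Charlie}: service cost 423
{Alpha, Bravo}: service cost 493
Among all 3 size-2 choices, {Alpha, Charlie} is lowest.

Choose Alpha and Charlie; total service cost 325.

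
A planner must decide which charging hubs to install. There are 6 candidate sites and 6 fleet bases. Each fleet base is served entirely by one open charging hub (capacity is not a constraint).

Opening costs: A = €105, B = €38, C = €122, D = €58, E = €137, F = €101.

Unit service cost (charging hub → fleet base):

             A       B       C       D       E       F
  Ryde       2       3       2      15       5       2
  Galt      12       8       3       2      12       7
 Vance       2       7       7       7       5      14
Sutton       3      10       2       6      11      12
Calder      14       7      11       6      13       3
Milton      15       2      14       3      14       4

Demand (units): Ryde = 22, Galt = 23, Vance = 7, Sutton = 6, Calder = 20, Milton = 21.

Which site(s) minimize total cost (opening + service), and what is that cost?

Open B and D; minimum total cost 455.

For any fixed open set, each fleet base goes to its cheapest open site; total = fixed + service.
{B, D}: Ryde→B 3·22=66, Galt→D 2·23=46, Vance→B 7·7=49, Sutton→D 6·6=36, Calder→D 6·20=120, Milton→B 2·21=42. Service 359; fixed 96; total 455.
{D, F}: Ryde→F 2·22=44, Galt→D 2·23=46, Vance→D 7·7=49, Sutton→D 6·6=36, Calder→F 3·20=60, Milton→D 3·21=63. Service 298; fixed 159; total 457.
{A, D}: Ryde→A 2·22=44, Galt→D 2·23=46, Vance→A 2·7=14, Sutton→A 3·6=18, Calder→D 6·20=120, Milton→D 3·21=63. Service 305; fixed 163; total 468.
{A, B, C, D, E, F}: Ryde→A 2·22=44, Galt→D 2·23=46, Vance→A 2·7=14, Sutton→C 2·6=12, Calder→F 3·20=60, Milton→B 2·21=42. Service 218; fixed 561; total 779.
No other subset beats 455.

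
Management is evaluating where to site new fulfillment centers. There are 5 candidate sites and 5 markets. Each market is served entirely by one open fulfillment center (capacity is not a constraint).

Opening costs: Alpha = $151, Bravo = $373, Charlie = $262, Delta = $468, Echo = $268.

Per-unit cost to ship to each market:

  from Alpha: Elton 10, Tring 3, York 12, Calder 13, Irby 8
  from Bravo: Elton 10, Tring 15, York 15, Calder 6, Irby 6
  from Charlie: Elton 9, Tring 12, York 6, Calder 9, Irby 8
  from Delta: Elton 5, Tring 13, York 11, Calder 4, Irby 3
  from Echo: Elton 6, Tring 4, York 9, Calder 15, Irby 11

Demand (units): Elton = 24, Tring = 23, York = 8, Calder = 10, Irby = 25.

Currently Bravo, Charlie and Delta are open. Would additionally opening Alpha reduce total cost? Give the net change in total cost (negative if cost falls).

Current service cost with {Bravo, Charlie, Delta}: 559.
Adding Alpha: each market re-picks its cheapest; new service cost 352, saving 207.
Extra fixed cost: 151. Net change = 151 − 207 = -56.
(Totals: 1662 → 1606.)

Yes — net change −56 (cost falls by 56).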